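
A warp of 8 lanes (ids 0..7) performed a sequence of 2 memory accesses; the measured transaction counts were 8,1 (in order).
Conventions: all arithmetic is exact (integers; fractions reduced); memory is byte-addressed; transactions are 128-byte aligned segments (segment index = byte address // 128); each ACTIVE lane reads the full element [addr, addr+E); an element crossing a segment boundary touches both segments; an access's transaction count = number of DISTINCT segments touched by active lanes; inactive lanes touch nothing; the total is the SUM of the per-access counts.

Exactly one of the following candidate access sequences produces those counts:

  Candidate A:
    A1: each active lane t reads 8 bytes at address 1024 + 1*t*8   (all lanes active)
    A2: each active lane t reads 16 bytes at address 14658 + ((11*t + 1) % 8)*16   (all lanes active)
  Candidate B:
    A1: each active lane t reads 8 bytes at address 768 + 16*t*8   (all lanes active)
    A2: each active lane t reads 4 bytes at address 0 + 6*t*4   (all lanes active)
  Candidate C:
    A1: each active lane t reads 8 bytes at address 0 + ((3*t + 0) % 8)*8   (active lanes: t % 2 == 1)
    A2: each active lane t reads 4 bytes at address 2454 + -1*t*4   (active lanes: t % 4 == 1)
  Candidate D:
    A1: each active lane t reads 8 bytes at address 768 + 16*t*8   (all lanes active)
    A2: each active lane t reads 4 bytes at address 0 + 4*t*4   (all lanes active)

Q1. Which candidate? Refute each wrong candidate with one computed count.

A: A1 gives 1 transaction, not 8
B: A2 gives 2 transactions, not 1
C: A1 gives 1 transaction, not 8
D: all counts match (8,1)

Answer: D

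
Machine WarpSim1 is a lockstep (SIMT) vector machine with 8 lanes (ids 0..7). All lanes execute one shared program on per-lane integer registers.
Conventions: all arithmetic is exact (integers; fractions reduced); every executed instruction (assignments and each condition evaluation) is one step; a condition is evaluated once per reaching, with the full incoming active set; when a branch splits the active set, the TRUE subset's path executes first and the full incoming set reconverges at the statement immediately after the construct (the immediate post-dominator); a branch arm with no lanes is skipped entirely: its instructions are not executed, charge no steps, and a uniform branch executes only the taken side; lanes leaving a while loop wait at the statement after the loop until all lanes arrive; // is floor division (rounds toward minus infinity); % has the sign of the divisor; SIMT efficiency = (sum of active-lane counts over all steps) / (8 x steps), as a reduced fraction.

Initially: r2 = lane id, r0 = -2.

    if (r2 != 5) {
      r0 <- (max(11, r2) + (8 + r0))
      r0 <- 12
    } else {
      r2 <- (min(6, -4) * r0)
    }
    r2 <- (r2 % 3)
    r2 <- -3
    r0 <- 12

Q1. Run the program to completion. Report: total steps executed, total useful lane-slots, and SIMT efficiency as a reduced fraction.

Answer: 7 steps, 47 useful, 47/56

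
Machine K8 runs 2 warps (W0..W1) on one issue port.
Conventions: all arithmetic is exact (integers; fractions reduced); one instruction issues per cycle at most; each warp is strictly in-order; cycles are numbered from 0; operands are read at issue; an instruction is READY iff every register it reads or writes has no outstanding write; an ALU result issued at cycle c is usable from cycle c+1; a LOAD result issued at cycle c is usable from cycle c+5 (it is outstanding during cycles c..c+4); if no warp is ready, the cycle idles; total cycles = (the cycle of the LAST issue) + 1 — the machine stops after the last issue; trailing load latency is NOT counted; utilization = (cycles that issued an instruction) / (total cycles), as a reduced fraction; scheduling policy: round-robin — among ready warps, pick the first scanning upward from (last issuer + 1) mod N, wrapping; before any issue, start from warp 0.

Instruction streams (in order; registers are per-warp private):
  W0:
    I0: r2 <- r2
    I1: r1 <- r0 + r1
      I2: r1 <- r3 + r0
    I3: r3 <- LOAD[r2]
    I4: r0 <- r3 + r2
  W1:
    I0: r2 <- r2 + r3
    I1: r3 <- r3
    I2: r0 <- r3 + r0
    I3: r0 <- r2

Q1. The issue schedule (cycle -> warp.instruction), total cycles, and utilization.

cycle 0: W0.I0
cycle 1: W1.I0
cycle 2: W0.I1
cycle 3: W1.I1
cycle 4: W0.I2
cycle 5: W1.I2
cycle 6: W0.I3
cycle 7: W1.I3
cycle 8: idle
cycle 9: idle
cycle 10: idle
cycle 11: W0.I4

Answer: 12 cycles, utilization 3/4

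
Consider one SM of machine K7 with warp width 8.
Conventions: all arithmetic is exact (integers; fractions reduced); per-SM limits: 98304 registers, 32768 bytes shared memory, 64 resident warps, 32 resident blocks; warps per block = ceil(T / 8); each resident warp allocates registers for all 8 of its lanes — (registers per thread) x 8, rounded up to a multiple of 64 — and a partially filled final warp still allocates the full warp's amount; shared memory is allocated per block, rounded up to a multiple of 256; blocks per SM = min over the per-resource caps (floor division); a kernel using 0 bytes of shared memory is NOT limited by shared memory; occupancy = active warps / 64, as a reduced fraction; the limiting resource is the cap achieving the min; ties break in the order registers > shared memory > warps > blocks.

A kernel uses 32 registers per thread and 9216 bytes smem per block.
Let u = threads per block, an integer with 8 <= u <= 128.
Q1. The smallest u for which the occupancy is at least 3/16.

Answer: u = 25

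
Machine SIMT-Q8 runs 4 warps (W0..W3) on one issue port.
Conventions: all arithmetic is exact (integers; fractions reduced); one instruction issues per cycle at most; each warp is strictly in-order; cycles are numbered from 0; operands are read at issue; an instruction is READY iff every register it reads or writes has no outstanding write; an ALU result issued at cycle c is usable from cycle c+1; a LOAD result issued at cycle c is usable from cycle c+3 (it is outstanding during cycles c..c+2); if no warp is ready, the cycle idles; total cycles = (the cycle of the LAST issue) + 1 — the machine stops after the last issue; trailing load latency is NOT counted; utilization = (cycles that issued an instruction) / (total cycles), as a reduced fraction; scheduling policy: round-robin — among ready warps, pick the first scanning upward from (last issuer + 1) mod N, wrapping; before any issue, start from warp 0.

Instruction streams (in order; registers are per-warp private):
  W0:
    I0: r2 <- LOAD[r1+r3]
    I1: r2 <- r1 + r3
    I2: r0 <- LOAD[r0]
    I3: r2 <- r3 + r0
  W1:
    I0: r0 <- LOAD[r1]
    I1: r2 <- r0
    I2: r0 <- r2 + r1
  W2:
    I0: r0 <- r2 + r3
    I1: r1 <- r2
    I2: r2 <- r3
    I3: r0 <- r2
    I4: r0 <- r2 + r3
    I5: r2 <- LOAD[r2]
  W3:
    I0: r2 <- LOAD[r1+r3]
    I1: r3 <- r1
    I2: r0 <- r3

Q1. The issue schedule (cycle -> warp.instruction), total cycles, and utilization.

cycle 0: W0.I0
cycle 1: W1.I0
cycle 2: W2.I0
cycle 3: W3.I0
cycle 4: W0.I1
cycle 5: W1.I1
cycle 6: W2.I1
cycle 7: W3.I1
cycle 8: W0.I2
cycle 9: W1.I2
cycle 10: W2.I2
cycle 11: W3.I2
cycle 12: W0.I3
cycle 13: W2.I3
cycle 14: W2.I4
cycle 15: W2.I5

Answer: 16 cycles, utilization 1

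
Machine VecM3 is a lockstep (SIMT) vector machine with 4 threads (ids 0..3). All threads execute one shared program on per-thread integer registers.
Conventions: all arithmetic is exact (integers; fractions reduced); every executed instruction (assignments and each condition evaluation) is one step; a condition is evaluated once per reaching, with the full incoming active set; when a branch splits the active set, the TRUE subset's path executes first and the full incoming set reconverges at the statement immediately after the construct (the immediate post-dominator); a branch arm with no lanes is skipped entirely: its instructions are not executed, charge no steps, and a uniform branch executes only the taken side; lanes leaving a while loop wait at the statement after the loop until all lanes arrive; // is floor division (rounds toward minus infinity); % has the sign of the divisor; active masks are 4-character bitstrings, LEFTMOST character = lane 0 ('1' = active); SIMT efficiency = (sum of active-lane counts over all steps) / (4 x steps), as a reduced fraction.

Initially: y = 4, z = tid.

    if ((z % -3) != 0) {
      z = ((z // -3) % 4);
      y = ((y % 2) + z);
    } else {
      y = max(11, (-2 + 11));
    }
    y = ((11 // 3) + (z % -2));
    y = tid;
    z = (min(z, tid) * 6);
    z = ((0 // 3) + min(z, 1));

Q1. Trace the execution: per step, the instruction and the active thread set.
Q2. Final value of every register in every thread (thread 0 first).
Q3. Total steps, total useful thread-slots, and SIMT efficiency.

step 0: eval ((z % -3) != 0)         1111
step 1: z <- ((z // -3) % 4)         0110
step 2: y <- ((y % 2) + z)           0110
step 3: y <- max(11, (-2 + 11))      1001
step 4: y <- ((11 // 3) + (z % -2))  1111
step 5: y <- tid                     1111
step 6: z <- (min(z, tid) * 6)       1111
step 7: z <- ((0 // 3) + min(z, 1))  1111

Answer: 8 steps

y: 0,1,2,3
z: 0,1,1,1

steps = 8; useful = 26; efficiency = 26/32 = 13/16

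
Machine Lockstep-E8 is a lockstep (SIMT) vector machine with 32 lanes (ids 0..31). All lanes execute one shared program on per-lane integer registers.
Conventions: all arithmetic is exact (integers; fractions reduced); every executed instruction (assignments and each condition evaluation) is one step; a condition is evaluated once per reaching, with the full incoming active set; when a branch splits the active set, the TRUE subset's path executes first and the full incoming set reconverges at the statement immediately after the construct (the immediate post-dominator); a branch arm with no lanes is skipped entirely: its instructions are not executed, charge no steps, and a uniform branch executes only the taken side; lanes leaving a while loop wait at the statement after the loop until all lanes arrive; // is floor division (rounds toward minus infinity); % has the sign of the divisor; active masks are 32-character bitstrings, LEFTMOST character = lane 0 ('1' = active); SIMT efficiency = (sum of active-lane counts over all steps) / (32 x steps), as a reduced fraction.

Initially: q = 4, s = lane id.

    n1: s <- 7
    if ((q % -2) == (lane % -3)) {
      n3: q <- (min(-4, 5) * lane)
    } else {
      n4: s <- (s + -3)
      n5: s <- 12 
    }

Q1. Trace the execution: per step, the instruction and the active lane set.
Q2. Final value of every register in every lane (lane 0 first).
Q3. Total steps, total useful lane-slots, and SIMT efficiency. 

step 0: s <- 7                       11111111111111111111111111111111
step 1: eval ((q % -2) == (lane % -3)) 11111111111111111111111111111111
step 2: q <- (min(-4, 5) * lane)     10010010010010010010010010010010
step 3: s <- (s + -3)                01101101101101101101101101101101
step 4: s <- 12                      01101101101101101101101101101101

Answer: 5 steps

q: 0,4,4,-12,4,4,-24,4,4,-36,4,4,-48,4,4,-60,4,4,-72,4,4,-84,4,4,-96,4,4,-108,4,4,-120,4
s: 7,12,12,7,12,12,7,12,12,7,12,12,7,12,12,7,12,12,7,12,12,7,12,12,7,12,12,7,12,12,7,12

steps = 5; useful = 117; efficiency = 117/160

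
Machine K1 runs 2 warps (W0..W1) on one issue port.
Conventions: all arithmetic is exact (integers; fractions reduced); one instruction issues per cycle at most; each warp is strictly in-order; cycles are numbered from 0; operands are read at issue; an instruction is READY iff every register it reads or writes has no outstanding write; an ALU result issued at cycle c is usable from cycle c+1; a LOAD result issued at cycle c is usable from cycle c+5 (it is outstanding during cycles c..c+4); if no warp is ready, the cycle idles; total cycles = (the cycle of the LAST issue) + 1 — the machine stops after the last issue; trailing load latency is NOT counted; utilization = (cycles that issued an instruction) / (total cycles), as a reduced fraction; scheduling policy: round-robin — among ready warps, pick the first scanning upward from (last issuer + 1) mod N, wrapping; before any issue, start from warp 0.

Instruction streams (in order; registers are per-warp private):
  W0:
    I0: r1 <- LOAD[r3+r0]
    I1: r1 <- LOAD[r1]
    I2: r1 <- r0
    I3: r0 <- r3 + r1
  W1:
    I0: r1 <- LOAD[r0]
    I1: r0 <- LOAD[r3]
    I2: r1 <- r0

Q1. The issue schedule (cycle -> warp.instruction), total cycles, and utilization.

cycle 0: W0.I0
cycle 1: W1.I0
cycle 2: W1.I1
cycle 3: idle
cycle 4: idle
cycle 5: W0.I1
cycle 6: idle
cycle 7: W1.I2
cycle 8: idle
cycle 9: idle
cycle 10: W0.I2
cycle 11: W0.I3

Answer: 12 cycles, utilization 7/12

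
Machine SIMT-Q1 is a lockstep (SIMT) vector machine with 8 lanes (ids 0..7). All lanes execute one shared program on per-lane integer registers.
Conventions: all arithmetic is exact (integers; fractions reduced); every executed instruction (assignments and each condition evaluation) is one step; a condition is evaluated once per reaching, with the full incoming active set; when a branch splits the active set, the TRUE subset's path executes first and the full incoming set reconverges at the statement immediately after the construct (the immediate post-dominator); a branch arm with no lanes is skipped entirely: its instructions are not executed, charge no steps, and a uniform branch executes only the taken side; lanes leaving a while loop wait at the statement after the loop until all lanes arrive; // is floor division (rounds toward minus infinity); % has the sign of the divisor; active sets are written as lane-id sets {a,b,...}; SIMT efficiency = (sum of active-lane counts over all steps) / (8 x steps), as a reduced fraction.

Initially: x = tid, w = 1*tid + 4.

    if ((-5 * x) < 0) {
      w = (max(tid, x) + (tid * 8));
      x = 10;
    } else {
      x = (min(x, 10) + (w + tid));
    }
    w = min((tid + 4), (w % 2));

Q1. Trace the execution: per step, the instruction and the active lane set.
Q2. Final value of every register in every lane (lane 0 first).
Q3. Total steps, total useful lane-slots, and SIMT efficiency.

step 0: eval ((-5 * x) < 0)          {0,1,2,3,4,5,6,7}
step 1: w <- (max(tid, x) + (tid * 8)) {1,2,3,4,5,6,7}
step 2: x <- 10                      {1,2,3,4,5,6,7}
step 3: x <- (min(x, 10) + (w + tid)) {0}
step 4: w <- min((tid + 4), (w % 2)) {0,1,2,3,4,5,6,7}

Answer: 5 steps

x: 4,10,10,10,10,10,10,10
w: 0,1,0,1,0,1,0,1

steps = 5; useful = 31; efficiency = 31/40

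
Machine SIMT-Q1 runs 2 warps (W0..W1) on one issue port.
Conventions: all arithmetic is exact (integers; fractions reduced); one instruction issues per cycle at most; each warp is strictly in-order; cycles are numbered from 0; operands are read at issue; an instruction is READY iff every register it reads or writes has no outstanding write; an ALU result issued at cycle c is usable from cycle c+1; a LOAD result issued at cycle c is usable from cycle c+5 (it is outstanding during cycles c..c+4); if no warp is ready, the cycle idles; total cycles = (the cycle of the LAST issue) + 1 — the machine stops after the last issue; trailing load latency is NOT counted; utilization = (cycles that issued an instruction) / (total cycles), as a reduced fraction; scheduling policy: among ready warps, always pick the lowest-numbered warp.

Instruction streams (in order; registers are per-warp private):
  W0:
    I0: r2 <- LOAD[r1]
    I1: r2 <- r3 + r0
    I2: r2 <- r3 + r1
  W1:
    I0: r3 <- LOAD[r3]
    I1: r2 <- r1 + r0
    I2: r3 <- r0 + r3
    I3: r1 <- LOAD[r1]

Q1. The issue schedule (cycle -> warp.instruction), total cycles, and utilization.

cycle 0: W0.I0
cycle 1: W1.I0
cycle 2: W1.I1
cycle 3: idle
cycle 4: idle
cycle 5: W0.I1
cycle 6: W0.I2
cycle 7: W1.I2
cycle 8: W1.I3

Answer: 9 cycles, utilization 7/9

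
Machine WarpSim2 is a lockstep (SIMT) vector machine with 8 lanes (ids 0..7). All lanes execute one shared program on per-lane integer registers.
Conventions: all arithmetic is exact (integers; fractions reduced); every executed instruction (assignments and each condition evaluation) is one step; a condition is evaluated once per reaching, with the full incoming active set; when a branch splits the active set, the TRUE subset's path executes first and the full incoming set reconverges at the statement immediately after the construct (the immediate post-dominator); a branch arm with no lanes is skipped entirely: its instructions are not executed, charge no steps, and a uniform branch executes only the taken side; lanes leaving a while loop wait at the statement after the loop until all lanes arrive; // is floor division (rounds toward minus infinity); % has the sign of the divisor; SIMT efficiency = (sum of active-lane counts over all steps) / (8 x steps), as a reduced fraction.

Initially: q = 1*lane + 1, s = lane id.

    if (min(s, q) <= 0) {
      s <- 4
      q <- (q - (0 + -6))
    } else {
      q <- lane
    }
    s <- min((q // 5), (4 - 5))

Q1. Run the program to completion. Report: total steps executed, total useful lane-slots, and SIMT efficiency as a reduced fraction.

Answer: 5 steps, 25 useful, 5/8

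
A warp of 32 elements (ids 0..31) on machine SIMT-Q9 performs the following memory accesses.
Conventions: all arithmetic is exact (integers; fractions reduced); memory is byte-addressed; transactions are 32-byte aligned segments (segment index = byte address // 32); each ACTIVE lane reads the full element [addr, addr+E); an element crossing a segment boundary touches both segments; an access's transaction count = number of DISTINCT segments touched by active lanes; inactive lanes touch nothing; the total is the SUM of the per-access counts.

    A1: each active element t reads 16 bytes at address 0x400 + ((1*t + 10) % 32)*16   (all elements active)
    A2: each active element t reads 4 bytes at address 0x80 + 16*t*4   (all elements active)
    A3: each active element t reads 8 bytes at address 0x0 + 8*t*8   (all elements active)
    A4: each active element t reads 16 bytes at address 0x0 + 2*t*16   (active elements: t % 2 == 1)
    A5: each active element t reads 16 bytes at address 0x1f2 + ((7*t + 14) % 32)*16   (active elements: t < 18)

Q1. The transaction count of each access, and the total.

A1: 16 transactions
A2: 32 transactions
A3: 32 transactions
A4: 16 transactions
A5: 16 transactions

Answer: 16,32,32,16,16; total 112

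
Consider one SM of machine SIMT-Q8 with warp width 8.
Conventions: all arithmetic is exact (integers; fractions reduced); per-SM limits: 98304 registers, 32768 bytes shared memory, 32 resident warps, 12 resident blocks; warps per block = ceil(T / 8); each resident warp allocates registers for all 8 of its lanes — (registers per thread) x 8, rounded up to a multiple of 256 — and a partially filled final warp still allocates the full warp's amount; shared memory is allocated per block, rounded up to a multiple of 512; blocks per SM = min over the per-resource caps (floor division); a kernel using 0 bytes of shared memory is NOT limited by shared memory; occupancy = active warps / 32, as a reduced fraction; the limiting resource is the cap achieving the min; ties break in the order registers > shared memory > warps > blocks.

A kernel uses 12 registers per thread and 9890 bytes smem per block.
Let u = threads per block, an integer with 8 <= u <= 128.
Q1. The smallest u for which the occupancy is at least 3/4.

Answer: u = 57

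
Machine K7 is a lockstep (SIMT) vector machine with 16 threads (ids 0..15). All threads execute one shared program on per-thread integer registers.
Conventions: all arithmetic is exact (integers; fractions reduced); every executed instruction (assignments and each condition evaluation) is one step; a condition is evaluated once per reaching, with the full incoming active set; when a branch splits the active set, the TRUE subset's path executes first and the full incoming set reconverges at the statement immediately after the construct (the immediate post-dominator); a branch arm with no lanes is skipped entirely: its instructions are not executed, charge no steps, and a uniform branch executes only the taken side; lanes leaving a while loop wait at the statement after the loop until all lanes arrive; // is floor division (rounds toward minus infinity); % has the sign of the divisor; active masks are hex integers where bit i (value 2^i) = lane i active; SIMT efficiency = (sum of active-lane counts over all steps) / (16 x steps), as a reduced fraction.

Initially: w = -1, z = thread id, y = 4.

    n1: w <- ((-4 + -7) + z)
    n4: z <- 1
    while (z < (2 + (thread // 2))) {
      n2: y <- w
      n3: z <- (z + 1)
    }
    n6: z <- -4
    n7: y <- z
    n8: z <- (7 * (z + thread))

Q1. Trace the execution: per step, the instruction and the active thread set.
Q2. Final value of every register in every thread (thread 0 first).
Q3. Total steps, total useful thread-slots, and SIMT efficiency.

step 0: w <- ((-4 + -7) + z)         0xffff
step 1: z <- 1                       0xffff
step 2: eval (z < (2 + (thread // 2))) 0xffff
step 3: y <- w                       0xffff
step 4: z <- (z + 1)                 0xffff
step 5: eval (z < (2 + (thread // 2))) 0xffff
step 6: y <- w                       0xfffc
step 7: z <- (z + 1)                 0xfffc
step 8: eval (z < (2 + (thread // 2))) 0xfffc
step 9: y <- w                       0xfff0
step 10: z <- (z + 1)                 0xfff0
step 11: eval (z < (2 + (thread // 2))) 0xfff0
step 12: y <- w                       0xffc0
step 13: z <- (z + 1)                 0xffc0
step 14: eval (z < (2 + (thread // 2))) 0xffc0
step 15: y <- w                       0xff00
step 16: z <- (z + 1)                 0xff00
step 17: eval (z < (2 + (thread // 2))) 0xff00
step 18: y <- w                       0xfc00
step 19: z <- (z + 1)                 0xfc00
step 20: eval (z < (2 + (thread // 2))) 0xfc00
step 21: y <- w                       0xf000
step 22: z <- (z + 1)                 0xf000
step 23: eval (z < (2 + (thread // 2))) 0xf000
step 24: y <- w                       0xc000
step 25: z <- (z + 1)                 0xc000
step 26: eval (z < (2 + (thread // 2))) 0xc000
step 27: z <- -4                      0xffff
step 28: y <- z                       0xffff
step 29: z <- (7 * (z + thread))      0xffff

Answer: 30 steps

w: -11,-10,-9,-8,-7,-6,-5,-4,-3,-2,-1,0,1,2,3,4
z: -28,-21,-14,-7,0,7,14,21,28,35,42,49,56,63,70,77
y: -4,-4,-4,-4,-4,-4,-4,-4,-4,-4,-4,-4,-4,-4,-4,-4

steps = 30; useful = 312; efficiency = 312/480 = 13/20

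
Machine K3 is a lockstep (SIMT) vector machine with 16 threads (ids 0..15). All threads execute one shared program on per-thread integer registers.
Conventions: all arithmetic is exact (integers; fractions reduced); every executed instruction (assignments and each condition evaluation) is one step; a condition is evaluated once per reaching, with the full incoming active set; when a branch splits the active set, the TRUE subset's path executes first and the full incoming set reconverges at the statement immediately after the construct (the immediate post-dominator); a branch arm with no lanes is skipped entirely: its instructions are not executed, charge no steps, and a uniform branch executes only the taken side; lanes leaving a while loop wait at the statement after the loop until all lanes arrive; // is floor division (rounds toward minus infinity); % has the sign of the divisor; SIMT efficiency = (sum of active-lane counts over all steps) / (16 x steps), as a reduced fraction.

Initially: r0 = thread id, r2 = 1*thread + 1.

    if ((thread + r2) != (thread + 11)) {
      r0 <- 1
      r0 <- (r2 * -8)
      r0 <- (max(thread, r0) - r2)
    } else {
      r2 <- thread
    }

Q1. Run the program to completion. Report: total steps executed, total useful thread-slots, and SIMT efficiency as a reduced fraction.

Answer: 5 steps, 62 useful, 31/40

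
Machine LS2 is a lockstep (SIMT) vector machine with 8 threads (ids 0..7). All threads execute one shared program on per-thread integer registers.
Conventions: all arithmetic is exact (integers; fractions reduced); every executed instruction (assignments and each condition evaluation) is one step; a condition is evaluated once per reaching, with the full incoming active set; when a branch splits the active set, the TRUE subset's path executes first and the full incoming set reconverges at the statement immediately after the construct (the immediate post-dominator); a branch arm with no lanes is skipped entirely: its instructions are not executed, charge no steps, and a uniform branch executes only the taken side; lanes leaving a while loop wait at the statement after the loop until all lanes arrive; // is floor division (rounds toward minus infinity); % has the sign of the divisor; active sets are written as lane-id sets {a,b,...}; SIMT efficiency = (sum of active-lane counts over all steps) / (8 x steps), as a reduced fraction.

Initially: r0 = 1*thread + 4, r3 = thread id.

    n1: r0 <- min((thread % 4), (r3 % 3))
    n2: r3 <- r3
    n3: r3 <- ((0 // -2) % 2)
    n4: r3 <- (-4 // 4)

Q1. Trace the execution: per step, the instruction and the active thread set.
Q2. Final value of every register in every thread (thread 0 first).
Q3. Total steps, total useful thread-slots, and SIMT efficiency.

step 0: r0 <- min((thread % 4), (r3 % 3)) {0,1,2,3,4,5,6,7}
step 1: r3 <- r3                     {0,1,2,3,4,5,6,7}
step 2: r3 <- ((0 // -2) % 2)        {0,1,2,3,4,5,6,7}
step 3: r3 <- (-4 // 4)              {0,1,2,3,4,5,6,7}

Answer: 4 steps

r0: 0,1,2,0,0,1,0,1
r3: -1,-1,-1,-1,-1,-1,-1,-1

steps = 4; useful = 32; efficiency = 32/32 = 1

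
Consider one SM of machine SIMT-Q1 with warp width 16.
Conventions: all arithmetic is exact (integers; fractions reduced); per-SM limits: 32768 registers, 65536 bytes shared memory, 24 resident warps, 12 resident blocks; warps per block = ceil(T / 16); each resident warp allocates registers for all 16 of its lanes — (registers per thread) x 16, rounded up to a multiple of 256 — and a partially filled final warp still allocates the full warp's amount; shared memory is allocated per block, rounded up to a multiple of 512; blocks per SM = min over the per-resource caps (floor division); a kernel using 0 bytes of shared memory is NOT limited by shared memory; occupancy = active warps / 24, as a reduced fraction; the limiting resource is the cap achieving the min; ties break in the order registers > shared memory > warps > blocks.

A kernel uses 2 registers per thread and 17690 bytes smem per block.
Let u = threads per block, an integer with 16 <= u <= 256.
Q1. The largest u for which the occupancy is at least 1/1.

Answer: u = 192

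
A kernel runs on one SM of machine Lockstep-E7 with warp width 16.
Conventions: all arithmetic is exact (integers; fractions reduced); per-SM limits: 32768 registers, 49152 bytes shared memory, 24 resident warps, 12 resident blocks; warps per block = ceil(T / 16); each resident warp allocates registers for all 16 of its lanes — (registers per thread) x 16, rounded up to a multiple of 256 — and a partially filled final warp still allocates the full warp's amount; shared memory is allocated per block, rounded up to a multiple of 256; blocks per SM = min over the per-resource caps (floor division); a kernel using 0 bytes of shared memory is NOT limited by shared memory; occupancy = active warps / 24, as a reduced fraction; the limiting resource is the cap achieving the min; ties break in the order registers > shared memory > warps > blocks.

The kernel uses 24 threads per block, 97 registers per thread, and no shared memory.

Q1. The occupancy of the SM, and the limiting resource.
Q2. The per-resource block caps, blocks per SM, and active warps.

Answer: occupancy 3/4, limited by registers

registers: 9 blocks
shared memory: no limit (kernel uses none)
warps: 12 blocks
blocks: 12 blocks

Answer: 9 blocks, 18 active warps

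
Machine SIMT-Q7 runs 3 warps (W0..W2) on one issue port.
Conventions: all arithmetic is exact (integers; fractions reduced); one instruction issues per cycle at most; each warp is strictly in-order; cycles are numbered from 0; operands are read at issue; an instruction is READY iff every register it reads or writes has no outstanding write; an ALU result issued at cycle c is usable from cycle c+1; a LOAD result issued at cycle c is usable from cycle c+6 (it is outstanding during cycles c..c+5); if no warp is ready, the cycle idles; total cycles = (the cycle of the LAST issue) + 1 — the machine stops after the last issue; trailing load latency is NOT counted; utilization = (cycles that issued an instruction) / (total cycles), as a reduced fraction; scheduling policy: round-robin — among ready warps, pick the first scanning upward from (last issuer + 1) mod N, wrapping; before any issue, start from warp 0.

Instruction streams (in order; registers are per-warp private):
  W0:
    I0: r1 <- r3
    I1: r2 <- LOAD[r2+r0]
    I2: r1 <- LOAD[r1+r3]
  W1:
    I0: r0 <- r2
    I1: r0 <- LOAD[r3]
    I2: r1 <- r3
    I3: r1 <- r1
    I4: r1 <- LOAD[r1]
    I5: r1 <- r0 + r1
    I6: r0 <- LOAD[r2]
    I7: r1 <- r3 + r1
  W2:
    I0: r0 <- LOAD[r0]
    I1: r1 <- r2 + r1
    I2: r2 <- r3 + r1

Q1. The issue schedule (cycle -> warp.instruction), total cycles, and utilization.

cycle 0: W0.I0
cycle 1: W1.I0
cycle 2: W2.I0
cycle 3: W0.I1
cycle 4: W1.I1
cycle 5: W2.I1
cycle 6: W0.I2
cycle 7: W1.I2
cycle 8: W2.I2
cycle 9: W1.I3
cycle 10: W1.I4
cycle 11: idle
cycle 12: idle
cycle 13: idle
cycle 14: idle
cycle 15: idle
cycle 16: W1.I5
cycle 17: W1.I6
cycle 18: W1.I7

Answer: 19 cycles, utilization 14/19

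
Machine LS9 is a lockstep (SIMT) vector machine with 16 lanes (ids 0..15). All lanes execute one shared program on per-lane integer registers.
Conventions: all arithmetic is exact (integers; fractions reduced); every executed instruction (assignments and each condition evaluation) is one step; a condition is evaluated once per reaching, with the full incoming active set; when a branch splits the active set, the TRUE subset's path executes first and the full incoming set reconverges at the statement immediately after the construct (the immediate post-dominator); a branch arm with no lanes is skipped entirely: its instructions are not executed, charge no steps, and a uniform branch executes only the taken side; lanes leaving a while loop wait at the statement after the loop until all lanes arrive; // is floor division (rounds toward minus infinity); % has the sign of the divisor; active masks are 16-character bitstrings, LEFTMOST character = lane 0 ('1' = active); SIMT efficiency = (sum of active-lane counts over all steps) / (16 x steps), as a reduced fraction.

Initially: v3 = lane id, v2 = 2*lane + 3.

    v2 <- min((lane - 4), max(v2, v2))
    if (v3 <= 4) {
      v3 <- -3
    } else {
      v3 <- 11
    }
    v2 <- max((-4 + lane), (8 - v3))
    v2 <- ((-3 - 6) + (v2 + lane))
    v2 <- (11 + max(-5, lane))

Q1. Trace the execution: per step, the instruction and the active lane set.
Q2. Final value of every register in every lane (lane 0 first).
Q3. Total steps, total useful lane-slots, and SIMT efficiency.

step 0: v2 <- min((lane - 4), max(v2, v2)) 1111111111111111
step 1: eval (v3 <= 4)               1111111111111111
step 2: v3 <- -3                     1111100000000000
step 3: v3 <- 11                     0000011111111111
step 4: v2 <- max((-4 + lane), (8 - v3)) 1111111111111111
step 5: v2 <- ((-3 - 6) + (v2 + lane)) 1111111111111111
step 6: v2 <- (11 + max(-5, lane))   1111111111111111

Answer: 7 steps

v3: -3,-3,-3,-3,-3,11,11,11,11,11,11,11,11,11,11,11
v2: 11,12,13,14,15,16,17,18,19,20,21,22,23,24,25,26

steps = 7; useful = 96; efficiency = 96/112 = 6/7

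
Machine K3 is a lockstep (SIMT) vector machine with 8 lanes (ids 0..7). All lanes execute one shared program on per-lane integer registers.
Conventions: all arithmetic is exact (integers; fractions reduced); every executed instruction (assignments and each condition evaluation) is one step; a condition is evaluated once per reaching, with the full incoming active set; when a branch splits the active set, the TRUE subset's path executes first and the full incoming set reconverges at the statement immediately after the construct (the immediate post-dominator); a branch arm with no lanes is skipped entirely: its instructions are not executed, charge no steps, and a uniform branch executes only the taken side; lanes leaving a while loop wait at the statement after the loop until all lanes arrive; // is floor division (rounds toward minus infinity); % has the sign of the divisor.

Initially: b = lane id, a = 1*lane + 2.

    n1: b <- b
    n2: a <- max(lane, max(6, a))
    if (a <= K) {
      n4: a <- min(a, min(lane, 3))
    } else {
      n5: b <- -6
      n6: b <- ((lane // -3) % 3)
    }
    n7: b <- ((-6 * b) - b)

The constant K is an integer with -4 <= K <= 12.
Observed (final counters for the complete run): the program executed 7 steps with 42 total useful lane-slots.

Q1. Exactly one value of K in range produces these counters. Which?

Answer: K = 7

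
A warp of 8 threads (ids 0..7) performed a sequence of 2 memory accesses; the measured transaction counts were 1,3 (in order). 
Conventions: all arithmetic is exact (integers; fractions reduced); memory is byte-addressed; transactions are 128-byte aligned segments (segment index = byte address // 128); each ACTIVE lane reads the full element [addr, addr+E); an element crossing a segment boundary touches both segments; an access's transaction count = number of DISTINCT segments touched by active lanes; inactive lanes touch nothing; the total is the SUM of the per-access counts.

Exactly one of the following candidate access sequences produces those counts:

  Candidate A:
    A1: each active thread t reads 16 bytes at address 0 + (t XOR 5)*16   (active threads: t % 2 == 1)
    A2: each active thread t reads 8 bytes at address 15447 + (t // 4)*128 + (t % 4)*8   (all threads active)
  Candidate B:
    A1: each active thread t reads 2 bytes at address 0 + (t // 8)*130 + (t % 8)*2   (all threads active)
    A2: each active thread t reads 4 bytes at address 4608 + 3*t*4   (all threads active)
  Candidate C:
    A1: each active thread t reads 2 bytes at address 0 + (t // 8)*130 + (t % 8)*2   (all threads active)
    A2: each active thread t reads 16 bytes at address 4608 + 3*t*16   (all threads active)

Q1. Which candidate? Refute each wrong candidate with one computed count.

A: A2 gives 2 transactions, not 3
B: A2 gives 1 transaction, not 3
C: all counts match (1,3)

Answer: C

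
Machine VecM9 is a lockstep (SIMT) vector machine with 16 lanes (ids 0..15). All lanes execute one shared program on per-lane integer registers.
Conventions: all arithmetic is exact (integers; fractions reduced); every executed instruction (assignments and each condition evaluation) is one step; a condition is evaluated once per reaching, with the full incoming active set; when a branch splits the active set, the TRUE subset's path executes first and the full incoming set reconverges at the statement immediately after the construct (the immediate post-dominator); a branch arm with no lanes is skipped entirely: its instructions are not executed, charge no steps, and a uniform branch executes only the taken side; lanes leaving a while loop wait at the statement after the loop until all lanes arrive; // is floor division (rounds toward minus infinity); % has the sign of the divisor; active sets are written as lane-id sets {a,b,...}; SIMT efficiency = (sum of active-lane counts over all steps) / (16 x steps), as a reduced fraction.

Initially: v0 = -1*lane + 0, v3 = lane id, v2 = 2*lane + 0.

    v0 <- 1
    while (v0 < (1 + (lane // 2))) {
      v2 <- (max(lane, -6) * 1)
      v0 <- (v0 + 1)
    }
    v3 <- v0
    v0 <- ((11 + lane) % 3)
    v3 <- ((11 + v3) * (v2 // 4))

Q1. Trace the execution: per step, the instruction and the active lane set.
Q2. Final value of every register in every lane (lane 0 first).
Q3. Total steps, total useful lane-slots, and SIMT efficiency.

step 0: v0 <- 1                      {0,1,2,3,4,5,6,7,8,9,10,11,12,13,14,15}
step 1: eval (v0 < (1 + (lane // 2))) {0,1,2,3,4,5,6,7,8,9,10,11,12,13,14,15}
step 2: v2 <- (max(lane, -6) * 1)    {2,3,4,5,6,7,8,9,10,11,12,13,14,15}
step 3: v0 <- (v0 + 1)               {2,3,4,5,6,7,8,9,10,11,12,13,14,15}
step 4: eval (v0 < (1 + (lane // 2))) {2,3,4,5,6,7,8,9,10,11,12,13,14,15}
step 5: v2 <- (max(lane, -6) * 1)    {4,5,6,7,8,9,10,11,12,13,14,15}
step 6: v0 <- (v0 + 1)               {4,5,6,7,8,9,10,11,12,13,14,15}
step 7: eval (v0 < (1 + (lane // 2))) {4,5,6,7,8,9,10,11,12,13,14,15}
step 8: v2 <- (max(lane, -6) * 1)    {6,7,8,9,10,11,12,13,14,15}
step 9: v0 <- (v0 + 1)               {6,7,8,9,10,11,12,13,14,15}
step 10: eval (v0 < (1 + (lane // 2))) {6,7,8,9,10,11,12,13,14,15}
step 11: v2 <- (max(lane, -6) * 1)    {8,9,10,11,12,13,14,15}
step 12: v0 <- (v0 + 1)               {8,9,10,11,12,13,14,15}
step 13: eval (v0 < (1 + (lane // 2))) {8,9,10,11,12,13,14,15}
step 14: v2 <- (max(lane, -6) * 1)    {10,11,12,13,14,15}
step 15: v0 <- (v0 + 1)               {10,11,12,13,14,15}
step 16: eval (v0 < (1 + (lane // 2))) {10,11,12,13,14,15}
step 17: v2 <- (max(lane, -6) * 1)    {12,13,14,15}
step 18: v0 <- (v0 + 1)               {12,13,14,15}
step 19: eval (v0 < (1 + (lane // 2))) {12,13,14,15}
step 20: v2 <- (max(lane, -6) * 1)    {14,15}
step 21: v0 <- (v0 + 1)               {14,15}
step 22: eval (v0 < (1 + (lane // 2))) {14,15}
step 23: v3 <- v0                     {0,1,2,3,4,5,6,7,8,9,10,11,12,13,14,15}
step 24: v0 <- ((11 + lane) % 3)      {0,1,2,3,4,5,6,7,8,9,10,11,12,13,14,15}
step 25: v3 <- ((11 + v3) * (v2 // 4)) {0,1,2,3,4,5,6,7,8,9,10,11,12,13,14,15}

Answer: 26 steps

v0: 2,0,1,2,0,1,2,0,1,2,0,1,2,0,1,2
v3: 0,0,0,0,14,14,15,15,32,32,34,34,54,54,57,57
v2: 0,2,2,3,4,5,6,7,8,9,10,11,12,13,14,15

steps = 26; useful = 248; efficiency = 248/416 = 31/52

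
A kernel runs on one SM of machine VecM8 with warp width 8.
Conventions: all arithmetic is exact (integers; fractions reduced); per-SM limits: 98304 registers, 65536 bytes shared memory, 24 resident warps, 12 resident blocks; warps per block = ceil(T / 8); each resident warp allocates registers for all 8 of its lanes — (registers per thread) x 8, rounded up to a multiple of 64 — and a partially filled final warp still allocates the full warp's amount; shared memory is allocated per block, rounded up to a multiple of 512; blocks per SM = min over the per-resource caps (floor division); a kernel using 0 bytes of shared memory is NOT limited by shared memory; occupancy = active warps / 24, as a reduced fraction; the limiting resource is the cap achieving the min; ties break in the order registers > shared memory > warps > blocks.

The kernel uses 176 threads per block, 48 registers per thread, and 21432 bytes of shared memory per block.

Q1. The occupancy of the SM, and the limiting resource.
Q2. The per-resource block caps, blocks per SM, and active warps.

Answer: occupancy 11/12, limited by warps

registers: 11 blocks
shared memory: 3 blocks
warps: 1 block
blocks: 12 blocks

Answer: 1 block, 22 active warps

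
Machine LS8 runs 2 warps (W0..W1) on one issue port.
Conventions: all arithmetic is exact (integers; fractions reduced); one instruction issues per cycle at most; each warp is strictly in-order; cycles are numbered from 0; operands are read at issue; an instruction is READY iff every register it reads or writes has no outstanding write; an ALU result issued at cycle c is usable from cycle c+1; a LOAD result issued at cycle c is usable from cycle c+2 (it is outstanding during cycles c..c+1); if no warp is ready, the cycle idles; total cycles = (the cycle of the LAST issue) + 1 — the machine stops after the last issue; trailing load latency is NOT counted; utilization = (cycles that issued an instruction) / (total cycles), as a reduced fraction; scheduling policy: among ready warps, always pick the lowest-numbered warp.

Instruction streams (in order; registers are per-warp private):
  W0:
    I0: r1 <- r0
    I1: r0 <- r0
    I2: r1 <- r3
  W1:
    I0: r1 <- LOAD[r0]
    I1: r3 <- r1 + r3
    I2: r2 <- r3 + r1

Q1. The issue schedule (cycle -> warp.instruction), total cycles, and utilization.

cycle 0: W0.I0
cycle 1: W0.I1
cycle 2: W0.I2
cycle 3: W1.I0
cycle 4: idle
cycle 5: W1.I1
cycle 6: W1.I2

Answer: 7 cycles, utilization 6/7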